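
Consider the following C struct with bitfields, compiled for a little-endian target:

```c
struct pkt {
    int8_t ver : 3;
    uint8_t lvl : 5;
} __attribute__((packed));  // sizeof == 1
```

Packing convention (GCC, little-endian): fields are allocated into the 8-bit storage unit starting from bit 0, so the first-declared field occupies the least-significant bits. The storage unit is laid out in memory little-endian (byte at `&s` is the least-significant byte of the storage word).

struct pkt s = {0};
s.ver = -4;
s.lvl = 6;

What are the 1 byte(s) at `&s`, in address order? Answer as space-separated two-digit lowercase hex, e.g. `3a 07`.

[0+:3] ver=-4 & 0x7 = 0x4; word=0x04
[3+:5] lvl=6 & 0x1f = 0x6; word=0x34
word = 0x34 → little-endian bytes:
  [0]=0x34

34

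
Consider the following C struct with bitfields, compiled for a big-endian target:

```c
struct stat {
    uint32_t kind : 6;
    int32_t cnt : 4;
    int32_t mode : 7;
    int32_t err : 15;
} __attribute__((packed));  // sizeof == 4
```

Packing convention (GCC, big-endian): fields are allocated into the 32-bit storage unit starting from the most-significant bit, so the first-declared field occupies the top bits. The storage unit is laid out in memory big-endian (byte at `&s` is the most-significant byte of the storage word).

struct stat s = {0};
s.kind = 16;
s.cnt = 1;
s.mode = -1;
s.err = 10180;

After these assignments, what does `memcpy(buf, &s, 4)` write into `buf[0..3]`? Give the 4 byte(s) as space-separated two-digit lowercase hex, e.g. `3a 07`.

kind (6b) val=16 bits=0x10 at bit 26: 0x40000000
cnt (4b) val=1 bits=0x1 at bit 22: 0x40400000
mode (7b) val=-1 bits=0x7f at bit 15: 0x407f8000
err (15b) val=10180 bits=0x27c4 at bit 0: 0x407fa7c4
word = 0x407fa7c4 → big-endian bytes:
  [0]=0x40  [1]=0x7f  [2]=0xa7  [3]=0xc4

40 7f a7 c4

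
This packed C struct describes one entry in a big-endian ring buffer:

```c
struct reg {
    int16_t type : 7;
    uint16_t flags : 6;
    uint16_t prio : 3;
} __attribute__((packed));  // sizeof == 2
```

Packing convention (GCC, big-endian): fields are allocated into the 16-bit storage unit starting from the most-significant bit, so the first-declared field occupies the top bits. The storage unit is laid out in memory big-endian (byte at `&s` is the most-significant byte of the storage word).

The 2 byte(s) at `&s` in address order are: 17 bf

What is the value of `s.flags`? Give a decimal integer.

[0]=0x17 [1]=0xbf (big-endian) → word 0x17bf
type:7 @ bit 9 → (0x17bf>>9)&0x7f = 0xb
flags:6 @ bit 3 → (0x17bf>>3)&0x3f = 0x37  ←
prio:3 @ bit 0 → (0x17bf>>0)&0x7 = 0x7

55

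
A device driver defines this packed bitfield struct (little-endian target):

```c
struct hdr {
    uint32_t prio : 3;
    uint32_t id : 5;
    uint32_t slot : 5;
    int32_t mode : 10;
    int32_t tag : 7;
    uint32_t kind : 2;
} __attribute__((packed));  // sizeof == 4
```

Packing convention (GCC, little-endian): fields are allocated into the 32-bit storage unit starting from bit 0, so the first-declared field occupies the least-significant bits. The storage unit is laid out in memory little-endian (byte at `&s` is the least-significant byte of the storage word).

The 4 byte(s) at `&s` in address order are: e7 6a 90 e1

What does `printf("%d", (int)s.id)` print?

[0]=0xe7 [1]=0x6a [2]=0x90 [3]=0xe1 (little-endian) → word 0xe1906ae7
prio:3 @ bit 0 → (0xe1906ae7>>0)&0x7 = 0x7
id:5 @ bit 3 → (0xe1906ae7>>3)&0x1f = 0x1c  ←
slot:5 @ bit 8 → (0xe1906ae7>>8)&0x1f = 0xa
mode:10 @ bit 13 → (0xe1906ae7>>13)&0x3ff = 0x83
tag:7 @ bit 23 → (0xe1906ae7>>23)&0x7f = 0x43
kind:2 @ bit 30 → (0xe1906ae7>>30)&0x3 = 0x3

28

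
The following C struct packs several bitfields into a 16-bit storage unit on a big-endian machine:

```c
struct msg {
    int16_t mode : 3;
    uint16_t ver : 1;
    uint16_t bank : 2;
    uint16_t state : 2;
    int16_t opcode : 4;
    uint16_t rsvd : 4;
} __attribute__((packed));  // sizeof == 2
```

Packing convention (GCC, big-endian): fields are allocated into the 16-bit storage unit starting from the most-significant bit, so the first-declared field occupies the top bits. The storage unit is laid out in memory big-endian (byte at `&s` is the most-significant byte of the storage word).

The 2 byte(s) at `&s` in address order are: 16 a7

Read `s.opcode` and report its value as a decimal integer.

-6

[0]=0x16 [1]=0xa7 (big-endian) → word 0x16a7
mode [13+:3] = (word>>13) & 0x7 = 0
ver [12+:1] = (word>>12) & 0x1 = 1
bank [10+:2] = (word>>10) & 0x3 = 1
state [8+:2] = (word>>8) & 0x3 = 2
opcode [4+:4] = (word>>4) & 0xf = 10  ←
rsvd [0+:4] = (word>>0) & 0xf = 7
opcode signed 4b, MSB=1: 10 - 16 = -6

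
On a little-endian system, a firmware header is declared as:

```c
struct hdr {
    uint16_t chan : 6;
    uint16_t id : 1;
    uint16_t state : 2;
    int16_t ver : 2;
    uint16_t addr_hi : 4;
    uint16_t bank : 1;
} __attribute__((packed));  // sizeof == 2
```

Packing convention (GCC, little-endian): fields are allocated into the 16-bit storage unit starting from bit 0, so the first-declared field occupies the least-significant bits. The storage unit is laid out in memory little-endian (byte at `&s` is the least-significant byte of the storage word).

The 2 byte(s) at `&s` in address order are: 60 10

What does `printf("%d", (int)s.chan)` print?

32

[0]=0x60 [1]=0x10 (little-endian) → word 0x1060
chan:6 @ bit 0 → (0x1060>>0)&0x3f = 0x20  ←
id:1 @ bit 6 → (0x1060>>6)&0x1 = 0x1
state:2 @ bit 7 → (0x1060>>7)&0x3 = 0x0
ver:2 @ bit 9 → (0x1060>>9)&0x3 = 0x0
addr_hi:4 @ bit 11 → (0x1060>>11)&0xf = 0x2
bank:1 @ bit 15 → (0x1060>>15)&0x1 = 0x0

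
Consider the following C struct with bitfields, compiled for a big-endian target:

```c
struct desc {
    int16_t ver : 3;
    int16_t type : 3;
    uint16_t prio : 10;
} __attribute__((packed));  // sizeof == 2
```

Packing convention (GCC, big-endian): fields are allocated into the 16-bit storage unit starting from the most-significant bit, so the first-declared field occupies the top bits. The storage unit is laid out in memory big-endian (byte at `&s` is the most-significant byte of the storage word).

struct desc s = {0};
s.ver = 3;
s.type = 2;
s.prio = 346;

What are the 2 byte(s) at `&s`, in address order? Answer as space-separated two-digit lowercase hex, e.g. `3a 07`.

69 5a

[13+:3] ver=3 & 0x7 = 0x3; word=0x6000
[10+:3] type=2 & 0x7 = 0x2; word=0x6800
[0+:10] prio=346 & 0x3ff = 0x15a; word=0x695a
word = 0x695a → big-endian bytes:
  [0]=0x69  [1]=0x5a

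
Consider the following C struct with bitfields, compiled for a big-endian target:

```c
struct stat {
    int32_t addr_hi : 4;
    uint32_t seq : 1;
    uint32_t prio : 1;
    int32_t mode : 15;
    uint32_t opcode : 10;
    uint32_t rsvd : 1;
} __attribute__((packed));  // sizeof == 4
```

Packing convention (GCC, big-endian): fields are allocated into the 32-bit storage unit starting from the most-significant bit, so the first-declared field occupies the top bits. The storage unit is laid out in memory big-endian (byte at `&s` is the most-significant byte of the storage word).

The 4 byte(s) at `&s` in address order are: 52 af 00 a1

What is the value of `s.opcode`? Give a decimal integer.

80

[0]=0x52 [1]=0xaf [2]=0x00 [3]=0xa1 (big-endian) → word 0x52af00a1
addr_hi [28+:4] = (word>>28) & 0xf = 5
seq [27+:1] = (word>>27) & 0x1 = 0
prio [26+:1] = (word>>26) & 0x1 = 0
mode [11+:15] = (word>>11) & 0x7fff = 21984
opcode [1+:10] = (word>>1) & 0x3ff = 80  ←
rsvd [0+:1] = (word>>0) & 0x1 = 1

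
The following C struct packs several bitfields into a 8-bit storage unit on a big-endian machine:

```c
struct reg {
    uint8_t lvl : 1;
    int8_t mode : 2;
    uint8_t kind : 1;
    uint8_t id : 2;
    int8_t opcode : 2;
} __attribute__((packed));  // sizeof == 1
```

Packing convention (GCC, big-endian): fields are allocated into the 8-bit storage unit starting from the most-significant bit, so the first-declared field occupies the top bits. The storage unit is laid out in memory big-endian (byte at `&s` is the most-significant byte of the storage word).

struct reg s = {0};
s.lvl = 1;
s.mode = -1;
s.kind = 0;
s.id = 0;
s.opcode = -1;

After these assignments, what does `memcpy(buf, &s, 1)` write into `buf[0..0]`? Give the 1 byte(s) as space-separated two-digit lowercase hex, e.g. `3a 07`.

e3

lvl (1b) val=1 bits=0x1 at bit 7: 0x80
mode (2b) val=-1 bits=0x3 at bit 5: 0xe0
kind (1b) val=0 bits=0x0 at bit 4: 0xe0
id (2b) val=0 bits=0x0 at bit 2: 0xe0
opcode (2b) val=-1 bits=0x3 at bit 0: 0xe3
word = 0xe3 → big-endian bytes:
  [0]=0xe3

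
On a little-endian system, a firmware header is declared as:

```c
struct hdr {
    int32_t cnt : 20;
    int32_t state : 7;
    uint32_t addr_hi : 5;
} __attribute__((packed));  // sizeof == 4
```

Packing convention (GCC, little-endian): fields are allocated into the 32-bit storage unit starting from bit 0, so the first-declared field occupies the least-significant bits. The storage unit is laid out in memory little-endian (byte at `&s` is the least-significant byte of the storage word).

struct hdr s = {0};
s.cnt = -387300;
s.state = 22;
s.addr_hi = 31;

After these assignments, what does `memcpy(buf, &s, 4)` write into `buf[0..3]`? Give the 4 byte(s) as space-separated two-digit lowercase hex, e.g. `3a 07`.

1c 17 6a f9

cnt (20b) val=-387300 bits=0xa171c at bit 0: 0x000a171c
state (7b) val=22 bits=0x16 at bit 20: 0x016a171c
addr_hi (5b) val=31 bits=0x1f at bit 27: 0xf96a171c
word = 0xf96a171c → little-endian bytes:
  [0]=0x1c  [1]=0x17  [2]=0x6a  [3]=0xf9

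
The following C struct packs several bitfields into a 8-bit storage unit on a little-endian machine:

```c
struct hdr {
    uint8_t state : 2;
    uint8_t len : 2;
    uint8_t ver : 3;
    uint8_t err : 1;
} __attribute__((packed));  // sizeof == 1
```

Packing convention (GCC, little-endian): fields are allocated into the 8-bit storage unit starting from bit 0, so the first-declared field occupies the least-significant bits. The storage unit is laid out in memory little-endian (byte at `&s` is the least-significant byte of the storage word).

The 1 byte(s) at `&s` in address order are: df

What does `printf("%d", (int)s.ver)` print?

[0]=0xdf (little-endian) → word 0xdf
state [0+:2] = (word>>0) & 0x3 = 3
len [2+:2] = (word>>2) & 0x3 = 3
ver [4+:3] = (word>>4) & 0x7 = 5  ←
err [7+:1] = (word>>7) & 0x1 = 1

5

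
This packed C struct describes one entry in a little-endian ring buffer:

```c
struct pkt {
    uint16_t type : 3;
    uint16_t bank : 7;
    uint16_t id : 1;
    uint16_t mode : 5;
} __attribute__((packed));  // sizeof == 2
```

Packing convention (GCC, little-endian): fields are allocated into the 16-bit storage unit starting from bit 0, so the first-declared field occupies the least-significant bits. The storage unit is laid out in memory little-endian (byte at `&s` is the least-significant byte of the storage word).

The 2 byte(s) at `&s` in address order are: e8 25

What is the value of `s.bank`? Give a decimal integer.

[0]=0xe8 [1]=0x25 (little-endian) → word 0x25e8
type [0+:3] = (word>>0) & 0x7 = 0
bank [3+:7] = (word>>3) & 0x7f = 61  ←
id [10+:1] = (word>>10) & 0x1 = 1
mode [11+:5] = (word>>11) & 0x1f = 4

61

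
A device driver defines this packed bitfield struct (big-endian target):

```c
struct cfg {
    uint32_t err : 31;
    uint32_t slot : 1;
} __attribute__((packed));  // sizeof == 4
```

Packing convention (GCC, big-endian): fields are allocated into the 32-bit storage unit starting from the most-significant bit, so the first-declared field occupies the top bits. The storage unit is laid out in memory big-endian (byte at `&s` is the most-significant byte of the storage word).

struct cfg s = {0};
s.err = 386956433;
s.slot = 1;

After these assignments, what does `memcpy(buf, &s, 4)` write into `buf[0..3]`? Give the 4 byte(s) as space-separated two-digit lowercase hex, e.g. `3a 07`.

[1+:31] err=386956433 & 0x7fffffff = 0x17107c91; word=0x2e20f922
[0+:1] slot=1 & 0x1 = 0x1; word=0x2e20f923
word = 0x2e20f923 → big-endian bytes:
  [0]=0x2e  [1]=0x20  [2]=0xf9  [3]=0x23

2e 20 f9 23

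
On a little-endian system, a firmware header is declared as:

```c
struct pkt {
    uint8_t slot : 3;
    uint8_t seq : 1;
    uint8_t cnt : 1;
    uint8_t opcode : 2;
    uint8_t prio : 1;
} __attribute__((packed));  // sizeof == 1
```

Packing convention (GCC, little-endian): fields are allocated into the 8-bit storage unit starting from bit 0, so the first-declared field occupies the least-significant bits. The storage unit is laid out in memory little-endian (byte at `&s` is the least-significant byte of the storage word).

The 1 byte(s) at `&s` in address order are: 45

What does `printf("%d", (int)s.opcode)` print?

2

[0]=0x45 (little-endian) → word 0x45
slot [0+:3] = (word>>0) & 0x7 = 5
seq [3+:1] = (word>>3) & 0x1 = 0
cnt [4+:1] = (word>>4) & 0x1 = 0
opcode [5+:2] = (word>>5) & 0x3 = 2  ←
prio [7+:1] = (word>>7) & 0x1 = 0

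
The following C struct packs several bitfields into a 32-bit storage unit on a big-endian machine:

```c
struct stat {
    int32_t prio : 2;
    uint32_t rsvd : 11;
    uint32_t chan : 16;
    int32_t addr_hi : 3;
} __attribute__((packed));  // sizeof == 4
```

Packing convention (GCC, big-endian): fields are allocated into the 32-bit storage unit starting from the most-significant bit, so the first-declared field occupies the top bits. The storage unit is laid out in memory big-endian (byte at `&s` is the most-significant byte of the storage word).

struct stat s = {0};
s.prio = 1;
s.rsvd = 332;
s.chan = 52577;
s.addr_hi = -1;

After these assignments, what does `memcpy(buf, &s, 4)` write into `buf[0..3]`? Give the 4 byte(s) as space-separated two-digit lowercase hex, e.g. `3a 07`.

4a 66 6b 0f

prio:2 = 1 → 0x1 << 30 → word 0x40000000
rsvd:11 = 332 → 0x14c << 19 → word 0x4a600000
chan:16 = 52577 → 0xcd61 << 3 → word 0x4a666b08
addr_hi:3 = -1 → 0x7 << 0 → word 0x4a666b0f
word = 0x4a666b0f → big-endian bytes:
  [0]=0x4a  [1]=0x66  [2]=0x6b  [3]=0x0f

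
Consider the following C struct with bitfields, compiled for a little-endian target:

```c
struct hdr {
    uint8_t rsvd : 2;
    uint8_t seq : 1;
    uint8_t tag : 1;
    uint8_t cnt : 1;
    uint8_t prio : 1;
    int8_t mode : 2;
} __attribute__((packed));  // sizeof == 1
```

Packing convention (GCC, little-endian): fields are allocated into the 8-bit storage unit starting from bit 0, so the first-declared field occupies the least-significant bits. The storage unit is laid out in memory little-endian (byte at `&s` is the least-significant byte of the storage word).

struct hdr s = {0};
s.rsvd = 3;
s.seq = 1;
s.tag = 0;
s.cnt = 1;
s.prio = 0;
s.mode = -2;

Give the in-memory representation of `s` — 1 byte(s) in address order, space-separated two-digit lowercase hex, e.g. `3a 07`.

97

rsvd (2b) val=3 bits=0x3 at bit 0: 0x03
seq (1b) val=1 bits=0x1 at bit 2: 0x07
tag (1b) val=0 bits=0x0 at bit 3: 0x07
cnt (1b) val=1 bits=0x1 at bit 4: 0x17
prio (1b) val=0 bits=0x0 at bit 5: 0x17
mode (2b) val=-2 bits=0x2 at bit 6: 0x97
word = 0x97 → little-endian bytes:
  [0]=0x97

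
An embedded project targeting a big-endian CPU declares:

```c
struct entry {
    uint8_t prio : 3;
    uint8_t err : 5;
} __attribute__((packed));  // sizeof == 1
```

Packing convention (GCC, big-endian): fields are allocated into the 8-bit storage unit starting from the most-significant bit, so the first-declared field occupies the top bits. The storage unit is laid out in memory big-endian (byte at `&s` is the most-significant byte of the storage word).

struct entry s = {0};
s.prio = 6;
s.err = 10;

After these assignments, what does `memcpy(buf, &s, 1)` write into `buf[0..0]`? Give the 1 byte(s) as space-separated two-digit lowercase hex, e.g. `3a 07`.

ca

prio:3 = 6 → 0x6 << 5 → word 0xc0
err:5 = 10 → 0xa << 0 → word 0xca
word = 0xca → big-endian bytes:
  [0]=0xca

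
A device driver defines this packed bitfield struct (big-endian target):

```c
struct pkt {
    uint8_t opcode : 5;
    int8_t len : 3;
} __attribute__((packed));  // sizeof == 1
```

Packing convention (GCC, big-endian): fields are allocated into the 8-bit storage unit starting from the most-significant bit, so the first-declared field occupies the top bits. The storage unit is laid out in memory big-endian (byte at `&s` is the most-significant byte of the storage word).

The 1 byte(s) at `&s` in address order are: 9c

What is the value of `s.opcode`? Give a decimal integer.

19

[0]=0x9c (big-endian) → word 0x9c
opcode [3+:5] = (word>>3) & 0x1f = 19  ←
len [0+:3] = (word>>0) & 0x7 = 4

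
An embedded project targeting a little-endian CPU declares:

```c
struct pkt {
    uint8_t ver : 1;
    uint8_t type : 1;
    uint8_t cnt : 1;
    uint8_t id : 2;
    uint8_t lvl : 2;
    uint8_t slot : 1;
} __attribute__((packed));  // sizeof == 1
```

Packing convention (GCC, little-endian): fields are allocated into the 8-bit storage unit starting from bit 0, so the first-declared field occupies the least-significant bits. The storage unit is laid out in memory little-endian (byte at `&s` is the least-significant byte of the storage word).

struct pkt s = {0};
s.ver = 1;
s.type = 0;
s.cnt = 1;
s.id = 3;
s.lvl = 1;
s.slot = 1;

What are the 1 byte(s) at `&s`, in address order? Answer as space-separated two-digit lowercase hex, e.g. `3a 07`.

[0+:1] ver=1 & 0x1 = 0x1; word=0x01
[1+:1] type=0 & 0x1 = 0x0; word=0x01
[2+:1] cnt=1 & 0x1 = 0x1; word=0x05
[3+:2] id=3 & 0x3 = 0x3; word=0x1d
[5+:2] lvl=1 & 0x3 = 0x1; word=0x3d
[7+:1] slot=1 & 0x1 = 0x1; word=0xbd
word = 0xbd → little-endian bytes:
  [0]=0xbd

bd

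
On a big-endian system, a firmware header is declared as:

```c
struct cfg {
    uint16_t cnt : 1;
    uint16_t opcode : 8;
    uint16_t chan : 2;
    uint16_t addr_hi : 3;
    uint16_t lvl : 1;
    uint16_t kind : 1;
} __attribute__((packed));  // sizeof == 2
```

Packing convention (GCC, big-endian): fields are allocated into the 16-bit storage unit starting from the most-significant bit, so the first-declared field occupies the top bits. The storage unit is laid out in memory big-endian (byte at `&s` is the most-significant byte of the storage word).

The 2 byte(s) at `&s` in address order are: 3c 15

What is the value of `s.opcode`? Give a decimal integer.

[0]=0x3c [1]=0x15 (big-endian) → word 0x3c15
cnt [15+:1] = (word>>15) & 0x1 = 0
opcode [7+:8] = (word>>7) & 0xff = 120  ←
chan [5+:2] = (word>>5) & 0x3 = 0
addr_hi [2+:3] = (word>>2) & 0x7 = 5
lvl [1+:1] = (word>>1) & 0x1 = 0
kind [0+:1] = (word>>0) & 0x1 = 1

120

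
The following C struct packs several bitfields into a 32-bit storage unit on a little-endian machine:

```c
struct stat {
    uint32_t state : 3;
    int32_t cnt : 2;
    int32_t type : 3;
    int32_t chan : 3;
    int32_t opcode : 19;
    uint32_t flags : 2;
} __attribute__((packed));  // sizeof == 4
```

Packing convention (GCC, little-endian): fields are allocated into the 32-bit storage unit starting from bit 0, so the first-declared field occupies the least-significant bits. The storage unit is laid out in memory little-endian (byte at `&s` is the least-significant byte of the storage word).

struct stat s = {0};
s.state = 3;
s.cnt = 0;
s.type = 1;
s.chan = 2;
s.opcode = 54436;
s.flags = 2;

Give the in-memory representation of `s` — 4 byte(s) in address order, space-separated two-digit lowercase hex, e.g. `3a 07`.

23 22 a5 86

state (3b) val=3 bits=0x3 at bit 0: 0x00000003
cnt (2b) val=0 bits=0x0 at bit 3: 0x00000003
type (3b) val=1 bits=0x1 at bit 5: 0x00000023
chan (3b) val=2 bits=0x2 at bit 8: 0x00000223
opcode (19b) val=54436 bits=0xd4a4 at bit 11: 0x06a52223
flags (2b) val=2 bits=0x2 at bit 30: 0x86a52223
word = 0x86a52223 → little-endian bytes:
  [0]=0x23  [1]=0x22  [2]=0xa5  [3]=0x86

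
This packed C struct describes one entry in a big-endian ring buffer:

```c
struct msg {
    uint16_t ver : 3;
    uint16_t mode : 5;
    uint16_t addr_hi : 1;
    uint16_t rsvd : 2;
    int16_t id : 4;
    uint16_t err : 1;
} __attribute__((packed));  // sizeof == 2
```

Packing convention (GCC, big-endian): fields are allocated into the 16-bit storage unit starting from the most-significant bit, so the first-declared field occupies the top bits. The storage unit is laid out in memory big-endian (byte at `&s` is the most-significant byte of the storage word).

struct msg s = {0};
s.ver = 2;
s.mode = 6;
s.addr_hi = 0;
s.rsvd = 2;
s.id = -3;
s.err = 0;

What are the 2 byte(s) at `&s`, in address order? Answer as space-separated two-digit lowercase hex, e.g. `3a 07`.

ver:3 = 2 → 0x2 << 13 → word 0x4000
mode:5 = 6 → 0x6 << 8 → word 0x4600
addr_hi:1 = 0 → 0x0 << 7 → word 0x4600
rsvd:2 = 2 → 0x2 << 5 → word 0x4640
id:4 = -3 → 0xd << 1 → word 0x465a
err:1 = 0 → 0x0 << 0 → word 0x465a
word = 0x465a → big-endian bytes:
  [0]=0x46  [1]=0x5a

46 5a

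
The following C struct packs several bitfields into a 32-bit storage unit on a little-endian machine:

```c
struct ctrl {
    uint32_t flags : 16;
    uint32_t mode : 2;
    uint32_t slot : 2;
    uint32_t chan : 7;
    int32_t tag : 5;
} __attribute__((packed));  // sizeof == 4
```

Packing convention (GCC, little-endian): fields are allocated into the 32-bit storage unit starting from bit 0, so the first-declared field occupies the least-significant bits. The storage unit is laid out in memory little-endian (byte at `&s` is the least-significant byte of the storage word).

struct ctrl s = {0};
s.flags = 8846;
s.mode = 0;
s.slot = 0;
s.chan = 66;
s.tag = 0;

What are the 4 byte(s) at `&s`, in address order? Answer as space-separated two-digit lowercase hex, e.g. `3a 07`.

flags:16 = 8846 → 0x228e << 0 → word 0x0000228e
mode:2 = 0 → 0x0 << 16 → word 0x0000228e
slot:2 = 0 → 0x0 << 18 → word 0x0000228e
chan:7 = 66 → 0x42 << 20 → word 0x0420228e
tag:5 = 0 → 0x0 << 27 → word 0x0420228e
word = 0x0420228e → little-endian bytes:
  [0]=0x8e  [1]=0x22  [2]=0x20  [3]=0x04

8e 22 20 04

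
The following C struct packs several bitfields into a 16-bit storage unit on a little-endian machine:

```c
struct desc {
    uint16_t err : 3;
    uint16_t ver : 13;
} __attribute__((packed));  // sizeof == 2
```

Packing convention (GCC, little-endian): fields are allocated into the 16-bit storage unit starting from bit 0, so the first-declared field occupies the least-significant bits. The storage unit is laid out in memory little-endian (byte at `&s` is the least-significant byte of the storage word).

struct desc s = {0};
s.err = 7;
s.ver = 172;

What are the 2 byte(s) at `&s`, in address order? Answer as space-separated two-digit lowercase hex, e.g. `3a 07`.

67 05

err:3 = 7 → 0x7 << 0 → word 0x0007
ver:13 = 172 → 0xac << 3 → word 0x0567
word = 0x0567 → little-endian bytes:
  [0]=0x67  [1]=0x05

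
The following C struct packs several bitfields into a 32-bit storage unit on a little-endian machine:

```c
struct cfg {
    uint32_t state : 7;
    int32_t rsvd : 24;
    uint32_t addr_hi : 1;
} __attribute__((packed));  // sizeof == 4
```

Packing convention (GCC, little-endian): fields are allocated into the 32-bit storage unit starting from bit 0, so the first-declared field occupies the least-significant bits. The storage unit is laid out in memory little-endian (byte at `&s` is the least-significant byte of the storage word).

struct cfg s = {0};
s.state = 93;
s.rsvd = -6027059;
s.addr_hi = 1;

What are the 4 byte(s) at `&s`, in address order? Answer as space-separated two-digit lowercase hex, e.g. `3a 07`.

state:7 = 93 → 0x5d << 0 → word 0x0000005d
rsvd:24 = -6027059 → 0xa408cd << 7 → word 0x520466dd
addr_hi:1 = 1 → 0x1 << 31 → word 0xd20466dd
word = 0xd20466dd → little-endian bytes:
  [0]=0xdd  [1]=0x66  [2]=0x04  [3]=0xd2

dd 66 04 d2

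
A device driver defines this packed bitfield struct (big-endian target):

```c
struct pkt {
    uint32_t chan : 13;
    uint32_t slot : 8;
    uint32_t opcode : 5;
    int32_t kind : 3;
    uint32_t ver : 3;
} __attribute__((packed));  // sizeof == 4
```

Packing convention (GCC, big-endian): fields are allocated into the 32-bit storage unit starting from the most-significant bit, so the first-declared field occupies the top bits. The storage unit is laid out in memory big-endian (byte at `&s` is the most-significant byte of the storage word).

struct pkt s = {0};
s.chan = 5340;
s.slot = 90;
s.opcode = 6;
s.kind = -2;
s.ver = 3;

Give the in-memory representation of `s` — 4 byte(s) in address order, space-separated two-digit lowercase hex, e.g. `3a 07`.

chan:13 = 5340 → 0x14dc << 19 → word 0xa6e00000
slot:8 = 90 → 0x5a << 11 → word 0xa6e2d000
opcode:5 = 6 → 0x6 << 6 → word 0xa6e2d180
kind:3 = -2 → 0x6 << 3 → word 0xa6e2d1b0
ver:3 = 3 → 0x3 << 0 → word 0xa6e2d1b3
word = 0xa6e2d1b3 → big-endian bytes:
  [0]=0xa6  [1]=0xe2  [2]=0xd1  [3]=0xb3

a6 e2 d1 b3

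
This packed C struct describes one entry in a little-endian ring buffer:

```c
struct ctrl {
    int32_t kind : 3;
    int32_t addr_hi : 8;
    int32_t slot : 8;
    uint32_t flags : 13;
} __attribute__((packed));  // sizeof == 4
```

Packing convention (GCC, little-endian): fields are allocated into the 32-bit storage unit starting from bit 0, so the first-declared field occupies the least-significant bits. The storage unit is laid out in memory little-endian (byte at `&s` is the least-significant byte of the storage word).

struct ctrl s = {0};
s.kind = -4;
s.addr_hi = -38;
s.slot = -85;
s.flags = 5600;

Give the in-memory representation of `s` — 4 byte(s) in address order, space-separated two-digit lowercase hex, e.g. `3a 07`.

d4 5e 05 af

[0+:3] kind=-4 & 0x7 = 0x4; word=0x00000004
[3+:8] addr_hi=-38 & 0xff = 0xda; word=0x000006d4
[11+:8] slot=-85 & 0xff = 0xab; word=0x00055ed4
[19+:13] flags=5600 & 0x1fff = 0x15e0; word=0xaf055ed4
word = 0xaf055ed4 → little-endian bytes:
  [0]=0xd4  [1]=0x5e  [2]=0x05  [3]=0xaf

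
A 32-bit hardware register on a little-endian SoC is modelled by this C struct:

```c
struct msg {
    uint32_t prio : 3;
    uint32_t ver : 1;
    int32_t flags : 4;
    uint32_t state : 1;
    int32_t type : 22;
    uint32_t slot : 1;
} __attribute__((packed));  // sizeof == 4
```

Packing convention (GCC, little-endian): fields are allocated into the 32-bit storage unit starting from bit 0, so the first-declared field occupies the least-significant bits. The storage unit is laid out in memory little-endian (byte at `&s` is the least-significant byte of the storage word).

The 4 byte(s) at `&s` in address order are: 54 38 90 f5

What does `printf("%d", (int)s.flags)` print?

[0]=0x54 [1]=0x38 [2]=0x90 [3]=0xf5 (little-endian) → word 0xf5903854
prio [0+:3] = (word>>0) & 0x7 = 4
ver [3+:1] = (word>>3) & 0x1 = 0
flags [4+:4] = (word>>4) & 0xf = 5  ←
state [8+:1] = (word>>8) & 0x1 = 0
type [9+:22] = (word>>9) & 0x3fffff = 3852316
slot [31+:1] = (word>>31) & 0x1 = 1
flags signed 4b, MSB=0: value = 5

5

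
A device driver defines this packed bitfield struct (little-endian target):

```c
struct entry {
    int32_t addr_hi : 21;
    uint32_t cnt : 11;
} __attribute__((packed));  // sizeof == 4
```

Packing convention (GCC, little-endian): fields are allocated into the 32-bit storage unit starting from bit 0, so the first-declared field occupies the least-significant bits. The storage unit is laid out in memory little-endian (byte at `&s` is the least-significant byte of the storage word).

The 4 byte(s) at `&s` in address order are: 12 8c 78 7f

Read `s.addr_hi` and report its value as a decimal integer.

-488430

[0]=0x12 [1]=0x8c [2]=0x78 [3]=0x7f (little-endian) → word 0x7f788c12
addr_hi [0+:21] = (word>>0) & 0x1fffff = 1608722  ←
cnt [21+:11] = (word>>21) & 0x7ff = 1019
addr_hi signed 21b, MSB=1: 1608722 - 2097152 = -488430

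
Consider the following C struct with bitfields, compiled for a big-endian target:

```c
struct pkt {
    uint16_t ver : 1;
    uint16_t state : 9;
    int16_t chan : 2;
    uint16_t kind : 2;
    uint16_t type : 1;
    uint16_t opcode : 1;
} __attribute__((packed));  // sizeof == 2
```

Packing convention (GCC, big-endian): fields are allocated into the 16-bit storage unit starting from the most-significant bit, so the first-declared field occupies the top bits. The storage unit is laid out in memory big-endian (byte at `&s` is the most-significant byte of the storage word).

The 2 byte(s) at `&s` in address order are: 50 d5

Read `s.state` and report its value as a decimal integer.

[0]=0x50 [1]=0xd5 (big-endian) → word 0x50d5
ver:1 @ bit 15 → (0x50d5>>15)&0x1 = 0x0
state:9 @ bit 6 → (0x50d5>>6)&0x1ff = 0x143  ←
chan:2 @ bit 4 → (0x50d5>>4)&0x3 = 0x1
kind:2 @ bit 2 → (0x50d5>>2)&0x3 = 0x1
type:1 @ bit 1 → (0x50d5>>1)&0x1 = 0x0
opcode:1 @ bit 0 → (0x50d5>>0)&0x1 = 0x1

323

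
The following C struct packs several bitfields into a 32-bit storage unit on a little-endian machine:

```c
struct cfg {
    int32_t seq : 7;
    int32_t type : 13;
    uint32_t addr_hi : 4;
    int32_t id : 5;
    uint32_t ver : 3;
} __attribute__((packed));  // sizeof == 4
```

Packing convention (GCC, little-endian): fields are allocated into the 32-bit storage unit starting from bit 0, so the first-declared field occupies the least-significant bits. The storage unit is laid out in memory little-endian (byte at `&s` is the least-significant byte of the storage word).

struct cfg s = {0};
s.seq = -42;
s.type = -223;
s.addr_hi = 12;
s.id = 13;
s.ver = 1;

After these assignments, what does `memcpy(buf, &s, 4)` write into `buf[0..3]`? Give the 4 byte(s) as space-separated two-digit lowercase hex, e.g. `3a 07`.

d6 90 cf 2d

seq (7b) val=-42 bits=0x56 at bit 0: 0x00000056
type (13b) val=-223 bits=0x1f21 at bit 7: 0x000f90d6
addr_hi (4b) val=12 bits=0xc at bit 20: 0x00cf90d6
id (5b) val=13 bits=0xd at bit 24: 0x0dcf90d6
ver (3b) val=1 bits=0x1 at bit 29: 0x2dcf90d6
word = 0x2dcf90d6 → little-endian bytes:
  [0]=0xd6  [1]=0x90  [2]=0xcf  [3]=0x2d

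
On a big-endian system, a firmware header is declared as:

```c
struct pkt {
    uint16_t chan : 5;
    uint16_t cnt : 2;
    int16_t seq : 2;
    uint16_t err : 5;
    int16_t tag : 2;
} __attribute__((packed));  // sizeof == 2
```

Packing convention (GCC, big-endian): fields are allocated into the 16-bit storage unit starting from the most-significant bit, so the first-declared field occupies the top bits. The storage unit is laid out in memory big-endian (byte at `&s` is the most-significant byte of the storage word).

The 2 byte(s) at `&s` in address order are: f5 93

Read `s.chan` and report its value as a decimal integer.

30

[0]=0xf5 [1]=0x93 (big-endian) → word 0xf593
chan:5 @ bit 11 → (0xf593>>11)&0x1f = 0x1e  ←
cnt:2 @ bit 9 → (0xf593>>9)&0x3 = 0x2
seq:2 @ bit 7 → (0xf593>>7)&0x3 = 0x3
err:5 @ bit 2 → (0xf593>>2)&0x1f = 0x4
tag:2 @ bit 0 → (0xf593>>0)&0x3 = 0x3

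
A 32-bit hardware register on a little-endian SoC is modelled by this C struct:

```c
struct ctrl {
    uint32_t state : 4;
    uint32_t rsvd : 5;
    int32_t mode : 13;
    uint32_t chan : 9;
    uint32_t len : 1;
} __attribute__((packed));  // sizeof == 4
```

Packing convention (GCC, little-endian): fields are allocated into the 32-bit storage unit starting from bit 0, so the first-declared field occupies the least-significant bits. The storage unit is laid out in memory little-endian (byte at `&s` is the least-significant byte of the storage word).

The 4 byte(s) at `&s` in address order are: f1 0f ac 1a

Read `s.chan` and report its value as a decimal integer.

[0]=0xf1 [1]=0x0f [2]=0xac [3]=0x1a (little-endian) → word 0x1aac0ff1
state [0+:4] = (word>>0) & 0xf = 1
rsvd [4+:5] = (word>>4) & 0x1f = 31
mode [9+:13] = (word>>9) & 0x1fff = 5639
chan [22+:9] = (word>>22) & 0x1ff = 106  ←
len [31+:1] = (word>>31) & 0x1 = 0

106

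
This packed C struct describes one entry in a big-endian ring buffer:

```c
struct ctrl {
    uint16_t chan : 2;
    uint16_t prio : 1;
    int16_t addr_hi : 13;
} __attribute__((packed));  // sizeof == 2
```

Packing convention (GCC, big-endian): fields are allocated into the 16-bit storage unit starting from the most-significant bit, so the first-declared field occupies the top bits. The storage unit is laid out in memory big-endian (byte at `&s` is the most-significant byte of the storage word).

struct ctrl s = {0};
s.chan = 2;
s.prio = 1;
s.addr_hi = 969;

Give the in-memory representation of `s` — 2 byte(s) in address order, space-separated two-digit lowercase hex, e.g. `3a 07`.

chan:2 = 2 → 0x2 << 14 → word 0x8000
prio:1 = 1 → 0x1 << 13 → word 0xa000
addr_hi:13 = 969 → 0x3c9 << 0 → word 0xa3c9
word = 0xa3c9 → big-endian bytes:
  [0]=0xa3  [1]=0xc9

a3 c9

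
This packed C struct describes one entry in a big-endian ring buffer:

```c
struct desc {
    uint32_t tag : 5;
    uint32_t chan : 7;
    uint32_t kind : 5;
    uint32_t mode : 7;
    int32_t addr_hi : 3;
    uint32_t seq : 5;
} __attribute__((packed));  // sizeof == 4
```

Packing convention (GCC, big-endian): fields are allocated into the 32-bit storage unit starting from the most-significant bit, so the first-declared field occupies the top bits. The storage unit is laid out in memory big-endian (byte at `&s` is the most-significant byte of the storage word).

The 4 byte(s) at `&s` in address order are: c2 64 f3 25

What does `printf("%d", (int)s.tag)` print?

24

[0]=0xc2 [1]=0x64 [2]=0xf3 [3]=0x25 (big-endian) → word 0xc264f325
tag:5 @ bit 27 → (0xc264f325>>27)&0x1f = 0x18  ←
chan:7 @ bit 20 → (0xc264f325>>20)&0x7f = 0x26
kind:5 @ bit 15 → (0xc264f325>>15)&0x1f = 0x9
mode:7 @ bit 8 → (0xc264f325>>8)&0x7f = 0x73
addr_hi:3 @ bit 5 → (0xc264f325>>5)&0x7 = 0x1
seq:5 @ bit 0 → (0xc264f325>>0)&0x1f = 0x5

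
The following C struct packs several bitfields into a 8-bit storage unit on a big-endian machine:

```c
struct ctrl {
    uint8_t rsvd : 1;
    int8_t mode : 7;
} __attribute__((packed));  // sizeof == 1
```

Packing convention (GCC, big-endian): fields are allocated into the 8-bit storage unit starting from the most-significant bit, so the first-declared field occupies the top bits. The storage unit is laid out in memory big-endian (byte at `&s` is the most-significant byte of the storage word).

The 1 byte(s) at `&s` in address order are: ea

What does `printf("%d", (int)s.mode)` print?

-22

[0]=0xea (big-endian) → word 0xea
rsvd [7+:1] = (word>>7) & 0x1 = 1
mode [0+:7] = (word>>0) & 0x7f = 106  ←
mode signed 7b, MSB=1: 106 - 128 = -22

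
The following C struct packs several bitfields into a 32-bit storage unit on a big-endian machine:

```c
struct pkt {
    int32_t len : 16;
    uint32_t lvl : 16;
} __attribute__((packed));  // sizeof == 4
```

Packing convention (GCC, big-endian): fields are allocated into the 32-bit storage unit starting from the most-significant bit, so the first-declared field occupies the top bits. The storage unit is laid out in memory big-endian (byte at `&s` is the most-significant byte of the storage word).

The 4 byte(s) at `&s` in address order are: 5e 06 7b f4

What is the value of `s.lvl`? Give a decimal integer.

[0]=0x5e [1]=0x06 [2]=0x7b [3]=0xf4 (big-endian) → word 0x5e067bf4
len:16 @ bit 16 → (0x5e067bf4>>16)&0xffff = 0x5e06
lvl:16 @ bit 0 → (0x5e067bf4>>0)&0xffff = 0x7bf4  ←

31732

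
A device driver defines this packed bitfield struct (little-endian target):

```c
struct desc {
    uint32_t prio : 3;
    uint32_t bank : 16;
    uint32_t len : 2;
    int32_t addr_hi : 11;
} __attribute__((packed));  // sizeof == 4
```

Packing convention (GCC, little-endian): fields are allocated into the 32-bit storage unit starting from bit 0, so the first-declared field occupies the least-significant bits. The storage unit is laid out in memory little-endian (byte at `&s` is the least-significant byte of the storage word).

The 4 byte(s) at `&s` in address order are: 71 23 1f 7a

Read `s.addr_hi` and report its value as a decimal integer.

[0]=0x71 [1]=0x23 [2]=0x1f [3]=0x7a (little-endian) → word 0x7a1f2371
prio:3 @ bit 0 → (0x7a1f2371>>0)&0x7 = 0x1
bank:16 @ bit 3 → (0x7a1f2371>>3)&0xffff = 0xe46e
len:2 @ bit 19 → (0x7a1f2371>>19)&0x3 = 0x3
addr_hi:11 @ bit 21 → (0x7a1f2371>>21)&0x7ff = 0x3d0  ←
addr_hi signed 11b, MSB=0: value = 976

976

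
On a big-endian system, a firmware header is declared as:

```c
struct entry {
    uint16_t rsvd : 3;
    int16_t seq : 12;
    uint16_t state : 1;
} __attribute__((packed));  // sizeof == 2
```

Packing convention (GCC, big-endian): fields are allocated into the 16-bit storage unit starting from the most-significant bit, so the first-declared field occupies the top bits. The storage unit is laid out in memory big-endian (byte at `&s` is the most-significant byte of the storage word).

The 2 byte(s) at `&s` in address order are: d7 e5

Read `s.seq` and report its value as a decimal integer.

-1038

[0]=0xd7 [1]=0xe5 (big-endian) → word 0xd7e5
rsvd:3 @ bit 13 → (0xd7e5>>13)&0x7 = 0x6
seq:12 @ bit 1 → (0xd7e5>>1)&0xfff = 0xbf2  ←
state:1 @ bit 0 → (0xd7e5>>0)&0x1 = 0x1
seq signed 12b, MSB=1: 3058 - 4096 = -1038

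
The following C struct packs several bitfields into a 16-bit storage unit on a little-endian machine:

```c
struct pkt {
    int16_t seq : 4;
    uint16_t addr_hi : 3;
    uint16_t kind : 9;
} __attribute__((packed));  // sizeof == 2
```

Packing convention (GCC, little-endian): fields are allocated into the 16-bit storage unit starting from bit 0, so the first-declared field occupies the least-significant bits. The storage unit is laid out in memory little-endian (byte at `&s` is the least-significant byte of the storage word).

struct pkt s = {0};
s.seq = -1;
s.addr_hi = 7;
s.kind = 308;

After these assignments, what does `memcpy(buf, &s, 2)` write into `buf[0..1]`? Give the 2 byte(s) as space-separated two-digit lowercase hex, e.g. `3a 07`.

seq:4 = -1 → 0xf << 0 → word 0x000f
addr_hi:3 = 7 → 0x7 << 4 → word 0x007f
kind:9 = 308 → 0x134 << 7 → word 0x9a7f
word = 0x9a7f → little-endian bytes:
  [0]=0x7f  [1]=0x9a

7f 9a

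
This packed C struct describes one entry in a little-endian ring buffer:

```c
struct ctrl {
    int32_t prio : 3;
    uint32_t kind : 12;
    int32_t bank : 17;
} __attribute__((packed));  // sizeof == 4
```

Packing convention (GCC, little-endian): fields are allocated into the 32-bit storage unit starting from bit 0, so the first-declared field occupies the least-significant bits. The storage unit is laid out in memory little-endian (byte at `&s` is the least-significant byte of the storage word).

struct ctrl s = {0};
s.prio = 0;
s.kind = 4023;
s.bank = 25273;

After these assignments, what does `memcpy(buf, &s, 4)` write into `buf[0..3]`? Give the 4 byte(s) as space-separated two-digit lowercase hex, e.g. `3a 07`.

b8 fd 5c 31

prio (3b) val=0 bits=0x0 at bit 0: 0x00000000
kind (12b) val=4023 bits=0xfb7 at bit 3: 0x00007db8
bank (17b) val=25273 bits=0x62b9 at bit 15: 0x315cfdb8
word = 0x315cfdb8 → little-endian bytes:
  [0]=0xb8  [1]=0xfd  [2]=0x5c  [3]=0x31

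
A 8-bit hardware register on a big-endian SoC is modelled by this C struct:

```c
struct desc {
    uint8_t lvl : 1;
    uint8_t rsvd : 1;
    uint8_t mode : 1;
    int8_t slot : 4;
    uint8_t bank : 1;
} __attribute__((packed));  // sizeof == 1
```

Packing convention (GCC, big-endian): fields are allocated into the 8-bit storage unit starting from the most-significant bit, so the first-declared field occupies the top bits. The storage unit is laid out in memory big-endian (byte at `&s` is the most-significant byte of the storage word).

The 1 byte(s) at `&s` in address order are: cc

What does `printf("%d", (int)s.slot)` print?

[0]=0xcc (big-endian) → word 0xcc
lvl [7+:1] = (word>>7) & 0x1 = 1
rsvd [6+:1] = (word>>6) & 0x1 = 1
mode [5+:1] = (word>>5) & 0x1 = 0
slot [1+:4] = (word>>1) & 0xf = 6  ←
bank [0+:1] = (word>>0) & 0x1 = 0
slot signed 4b, MSB=0: value = 6

6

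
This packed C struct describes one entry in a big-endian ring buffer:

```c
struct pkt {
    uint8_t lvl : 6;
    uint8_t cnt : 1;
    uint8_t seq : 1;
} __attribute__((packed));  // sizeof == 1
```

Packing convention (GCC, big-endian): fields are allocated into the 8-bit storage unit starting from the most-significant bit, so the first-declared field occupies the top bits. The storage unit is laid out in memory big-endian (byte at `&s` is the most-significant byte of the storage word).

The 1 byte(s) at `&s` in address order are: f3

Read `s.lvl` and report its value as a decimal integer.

60

[0]=0xf3 (big-endian) → word 0xf3
lvl:6 @ bit 2 → (0xf3>>2)&0x3f = 0x3c  ←
cnt:1 @ bit 1 → (0xf3>>1)&0x1 = 0x1
seq:1 @ bit 0 → (0xf3>>0)&0x1 = 0x1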